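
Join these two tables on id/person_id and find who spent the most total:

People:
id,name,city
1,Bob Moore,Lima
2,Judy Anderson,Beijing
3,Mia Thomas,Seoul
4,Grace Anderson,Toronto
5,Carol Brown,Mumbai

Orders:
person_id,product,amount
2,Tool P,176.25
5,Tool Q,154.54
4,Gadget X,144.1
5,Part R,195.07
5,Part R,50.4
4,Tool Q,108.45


Join on: people.id = orders.person_id

Joined rows:
  Judy Anderson (Beijing) bought Tool P for $176.25
  Carol Brown (Mumbai) bought Tool Q for $154.54
  Grace Anderson (Toronto) bought Gadget X for $144.1
  Carol Brown (Mumbai) bought Part R for $195.07
  Carol Brown (Mumbai) bought Part R for $50.4
  Grace Anderson (Toronto) bought Tool Q for $108.45

Total per person:
  Carol Brown: $400.01
  Grace Anderson: $252.55
  Judy Anderson: $176.25

Top spender: Carol Brown ($400.01)

Carol Brown ($400.01)


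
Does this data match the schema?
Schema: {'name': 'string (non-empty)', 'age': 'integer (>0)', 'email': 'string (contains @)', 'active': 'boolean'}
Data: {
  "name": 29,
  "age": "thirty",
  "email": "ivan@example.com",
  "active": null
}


Validating each field against schema:
  name: FAIL (29 is not a string)
  age: FAIL ("thirty" is not an integer)
  email: OK (string with @)
  active: FAIL (null is not a boolean)

Result: INVALID (3 errors: name, age, active)

INVALID (3 errors: name, age, active)


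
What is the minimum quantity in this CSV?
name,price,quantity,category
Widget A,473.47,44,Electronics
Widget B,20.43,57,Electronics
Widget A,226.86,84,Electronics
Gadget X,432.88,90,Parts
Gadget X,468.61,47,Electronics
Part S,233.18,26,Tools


Computing minimum quantity:
Values: [44, 57, 84, 90, 47, 26]
Min = 26

26


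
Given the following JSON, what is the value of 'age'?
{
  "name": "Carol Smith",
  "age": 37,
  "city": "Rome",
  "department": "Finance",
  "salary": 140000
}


Looking up field 'age'
Value: 37

37


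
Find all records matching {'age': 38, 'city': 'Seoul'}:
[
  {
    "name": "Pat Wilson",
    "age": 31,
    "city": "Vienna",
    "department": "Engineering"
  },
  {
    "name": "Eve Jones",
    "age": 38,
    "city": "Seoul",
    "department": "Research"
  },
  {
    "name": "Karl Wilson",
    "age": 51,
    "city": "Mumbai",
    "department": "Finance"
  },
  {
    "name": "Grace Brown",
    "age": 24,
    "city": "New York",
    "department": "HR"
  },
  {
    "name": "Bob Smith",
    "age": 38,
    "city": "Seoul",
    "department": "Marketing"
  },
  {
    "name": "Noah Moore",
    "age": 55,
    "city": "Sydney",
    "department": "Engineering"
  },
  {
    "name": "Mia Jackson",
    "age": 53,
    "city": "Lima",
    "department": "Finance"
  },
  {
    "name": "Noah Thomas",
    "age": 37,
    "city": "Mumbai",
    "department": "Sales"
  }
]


Search criteria: {'age': 38, 'city': 'Seoul'}

Checking 8 records:
  Pat Wilson: {age: 31, city: Vienna}
  Eve Jones: {age: 38, city: Seoul} <-- MATCH
  Karl Wilson: {age: 51, city: Mumbai}
  Grace Brown: {age: 24, city: New York}
  Bob Smith: {age: 38, city: Seoul} <-- MATCH
  Noah Moore: {age: 55, city: Sydney}
  Mia Jackson: {age: 53, city: Lima}
  Noah Thomas: {age: 37, city: Mumbai}

Matches: ["Eve Jones", "Bob Smith"]

["Eve Jones", "Bob Smith"]


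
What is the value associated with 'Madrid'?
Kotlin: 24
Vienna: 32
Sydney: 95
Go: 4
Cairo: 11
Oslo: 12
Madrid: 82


Looking up key 'Madrid'
Value: 82

82


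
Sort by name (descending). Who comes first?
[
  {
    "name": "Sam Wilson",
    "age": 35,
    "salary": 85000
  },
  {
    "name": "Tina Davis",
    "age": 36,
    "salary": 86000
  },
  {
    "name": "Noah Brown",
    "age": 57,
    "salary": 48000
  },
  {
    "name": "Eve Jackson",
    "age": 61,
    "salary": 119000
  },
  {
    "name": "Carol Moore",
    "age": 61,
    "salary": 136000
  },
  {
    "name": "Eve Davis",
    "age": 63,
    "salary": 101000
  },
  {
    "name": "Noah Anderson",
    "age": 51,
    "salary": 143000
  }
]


Sort by: name (descending)

Sorted order:
  1. Tina Davis (name = Tina Davis)
  2. Sam Wilson (name = Sam Wilson)
  3. Noah Brown (name = Noah Brown)
  4. Noah Anderson (name = Noah Anderson)
  5. Eve Jackson (name = Eve Jackson)
  6. Eve Davis (name = Eve Davis)
  7. Carol Moore (name = Carol Moore)

First: Tina Davis

Tina Davis


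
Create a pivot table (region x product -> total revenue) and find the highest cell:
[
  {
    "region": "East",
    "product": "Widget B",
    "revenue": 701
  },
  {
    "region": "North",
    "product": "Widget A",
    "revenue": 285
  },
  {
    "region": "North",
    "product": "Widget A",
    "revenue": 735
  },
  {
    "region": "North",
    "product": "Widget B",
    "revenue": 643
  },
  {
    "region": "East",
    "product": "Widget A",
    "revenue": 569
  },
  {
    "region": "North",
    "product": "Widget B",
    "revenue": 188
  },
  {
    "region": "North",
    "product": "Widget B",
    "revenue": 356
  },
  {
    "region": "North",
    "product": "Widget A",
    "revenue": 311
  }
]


Pivot: region (rows) x product (columns) -> total revenue

     Widget A      Widget B    
East           569           701  
North         1331          1187  

Highest: North / Widget A = $1331

North / Widget A = $1331


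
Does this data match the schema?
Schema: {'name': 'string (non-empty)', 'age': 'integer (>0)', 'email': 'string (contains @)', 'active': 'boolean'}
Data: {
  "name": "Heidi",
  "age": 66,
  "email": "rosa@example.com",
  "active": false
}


Validating each field against schema:
  name: OK (non-empty string)
  age: OK (positive integer)
  email: OK (string with @)
  active: OK (boolean)

Result: VALID

VALID


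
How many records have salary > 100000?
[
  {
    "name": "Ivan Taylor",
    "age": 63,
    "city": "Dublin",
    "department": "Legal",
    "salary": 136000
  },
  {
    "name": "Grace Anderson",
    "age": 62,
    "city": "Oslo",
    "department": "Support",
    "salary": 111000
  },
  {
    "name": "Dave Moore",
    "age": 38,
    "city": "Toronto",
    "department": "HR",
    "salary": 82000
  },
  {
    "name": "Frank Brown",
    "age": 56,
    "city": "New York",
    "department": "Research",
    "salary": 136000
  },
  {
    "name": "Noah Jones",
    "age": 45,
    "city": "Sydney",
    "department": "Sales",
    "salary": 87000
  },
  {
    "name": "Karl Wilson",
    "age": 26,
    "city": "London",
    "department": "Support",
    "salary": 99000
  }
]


Data: 6 records
Condition: salary > 100000

Checking each record:
  Ivan Taylor: 136000 MATCH
  Grace Anderson: 111000 MATCH
  Dave Moore: 82000
  Frank Brown: 136000 MATCH
  Noah Jones: 87000
  Karl Wilson: 99000

Count: 3

3


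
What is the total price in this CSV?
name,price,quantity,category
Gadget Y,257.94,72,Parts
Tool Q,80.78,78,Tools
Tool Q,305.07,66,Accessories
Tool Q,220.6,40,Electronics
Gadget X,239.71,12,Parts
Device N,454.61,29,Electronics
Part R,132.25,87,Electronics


Computing total price:
Values: [257.94, 80.78, 305.07, 220.6, 239.71, 454.61, 132.25]
Sum = 1690.96

1690.96


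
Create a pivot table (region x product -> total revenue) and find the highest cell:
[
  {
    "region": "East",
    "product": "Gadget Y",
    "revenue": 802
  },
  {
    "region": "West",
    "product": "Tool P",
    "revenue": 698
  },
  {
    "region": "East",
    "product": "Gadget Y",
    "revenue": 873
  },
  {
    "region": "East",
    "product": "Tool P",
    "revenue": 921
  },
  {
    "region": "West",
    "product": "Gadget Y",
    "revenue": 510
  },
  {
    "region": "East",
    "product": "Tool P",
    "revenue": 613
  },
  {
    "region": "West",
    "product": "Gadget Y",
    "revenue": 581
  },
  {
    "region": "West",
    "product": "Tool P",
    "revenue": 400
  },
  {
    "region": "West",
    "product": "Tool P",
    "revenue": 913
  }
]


Pivot: region (rows) x product (columns) -> total revenue

     Gadget Y      Tool P      
East          1675          1534  
West          1091          2011  

Highest: West / Tool P = $2011

West / Tool P = $2011


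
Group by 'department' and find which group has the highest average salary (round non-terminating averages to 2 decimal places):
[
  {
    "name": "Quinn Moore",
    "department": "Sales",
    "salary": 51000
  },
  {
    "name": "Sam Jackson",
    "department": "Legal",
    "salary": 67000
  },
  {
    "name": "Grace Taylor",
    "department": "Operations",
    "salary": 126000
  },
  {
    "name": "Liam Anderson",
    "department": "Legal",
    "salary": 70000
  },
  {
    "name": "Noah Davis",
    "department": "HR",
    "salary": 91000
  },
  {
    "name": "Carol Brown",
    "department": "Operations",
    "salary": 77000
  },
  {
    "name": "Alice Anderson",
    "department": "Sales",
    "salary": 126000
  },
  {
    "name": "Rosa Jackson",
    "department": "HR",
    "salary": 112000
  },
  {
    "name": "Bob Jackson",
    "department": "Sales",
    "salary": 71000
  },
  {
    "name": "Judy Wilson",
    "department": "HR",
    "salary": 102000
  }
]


Group by: department

Groups:
  HR: 3 people, avg salary = 305000/3 ≈ $101666.67
  Legal: 2 people, avg salary = 137000/2 = $68500
  Operations: 2 people, avg salary = 203000/2 = $101500
  Sales: 3 people, avg salary = 248000/3 ≈ $82666.67

Highest average salary: HR (≈$101666.67)

HR (≈$101666.67)


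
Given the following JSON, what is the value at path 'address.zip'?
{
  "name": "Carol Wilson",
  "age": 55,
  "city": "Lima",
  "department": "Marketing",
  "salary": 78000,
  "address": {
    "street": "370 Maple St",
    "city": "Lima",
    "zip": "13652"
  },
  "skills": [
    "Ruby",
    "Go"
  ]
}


Query: address.zip
Path: address -> zip
Value: 13652

13652


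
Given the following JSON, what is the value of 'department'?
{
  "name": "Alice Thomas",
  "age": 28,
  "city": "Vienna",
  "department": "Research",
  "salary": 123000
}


Looking up field 'department'
Value: Research

Research


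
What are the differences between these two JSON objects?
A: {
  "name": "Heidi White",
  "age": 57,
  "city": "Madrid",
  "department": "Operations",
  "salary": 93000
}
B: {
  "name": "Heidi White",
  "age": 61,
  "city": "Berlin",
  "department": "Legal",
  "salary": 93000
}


Comparing each field (in key order):
  name: same
  age: DIFFERENT
  city: DIFFERENT
  department: DIFFERENT
  salary: same
Differences:
  age: 57 -> 61
  city: Madrid -> Berlin
  department: Operations -> Legal

3 field(s) changed

3 changes: age, city, department


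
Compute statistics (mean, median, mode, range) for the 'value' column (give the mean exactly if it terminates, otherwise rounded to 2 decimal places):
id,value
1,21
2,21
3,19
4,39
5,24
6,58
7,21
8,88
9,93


Data: [21, 21, 19, 39, 24, 58, 21, 88, 93]
Count: 9
Sum: 384
Mean: 384/9 ≈ 42.67 (rounded to 2 decimal places)
Sorted: [19, 21, 21, 21, 24, 39, 58, 88, 93]
Median: 24.0
Mode: 21 (3 times)
Range: 93 - 19 = 74
Min: 19, Max: 93

mean≈42.67, median=24.0, mode=21, range=74


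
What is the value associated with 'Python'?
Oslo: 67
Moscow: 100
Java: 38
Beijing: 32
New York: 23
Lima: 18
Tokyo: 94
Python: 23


Looking up key 'Python'
Value: 23

23


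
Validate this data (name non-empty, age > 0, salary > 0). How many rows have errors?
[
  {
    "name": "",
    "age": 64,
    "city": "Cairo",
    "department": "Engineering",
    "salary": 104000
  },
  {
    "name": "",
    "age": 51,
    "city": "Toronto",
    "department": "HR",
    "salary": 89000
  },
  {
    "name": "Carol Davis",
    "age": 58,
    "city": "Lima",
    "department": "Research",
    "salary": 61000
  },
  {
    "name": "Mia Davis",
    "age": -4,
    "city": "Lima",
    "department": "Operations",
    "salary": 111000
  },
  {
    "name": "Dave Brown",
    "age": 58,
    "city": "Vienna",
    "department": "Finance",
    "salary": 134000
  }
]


Validating 5 records:
Rules: name non-empty, age > 0, salary > 0

  Row 1 (???): empty name
  Row 2 (???): empty name
  Row 3 (Carol Davis): OK
  Row 4 (Mia Davis): negative age: -4
  Row 5 (Dave Brown): OK

Total errors: 3

3 errors


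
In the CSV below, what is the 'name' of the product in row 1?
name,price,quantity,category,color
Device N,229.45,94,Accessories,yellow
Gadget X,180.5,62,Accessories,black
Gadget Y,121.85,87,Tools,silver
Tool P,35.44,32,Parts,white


Query: Row 1 ('Device N'), column 'name'
Value: Device N

Device N


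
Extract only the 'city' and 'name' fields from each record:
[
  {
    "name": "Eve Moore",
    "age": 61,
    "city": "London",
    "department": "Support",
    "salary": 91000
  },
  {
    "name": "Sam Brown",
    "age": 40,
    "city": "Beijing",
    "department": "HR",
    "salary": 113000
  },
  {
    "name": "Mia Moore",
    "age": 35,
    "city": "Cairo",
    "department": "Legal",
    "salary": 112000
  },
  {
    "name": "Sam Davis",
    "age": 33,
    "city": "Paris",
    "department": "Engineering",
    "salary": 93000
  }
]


Original: 4 records with fields: name, age, city, department, salary
Keep: ['city', 'name']
Drop: ['age', 'department', 'salary']
Result: 4 records, 2 fields each

[
  {
    "city": "London",
    "name": "Eve Moore"
  },
  {
    "city": "Beijing",
    "name": "Sam Brown"
  },
  {
    "city": "Cairo",
    "name": "Mia Moore"
  },
  {
    "city": "Paris",
    "name": "Sam Davis"
  }
]


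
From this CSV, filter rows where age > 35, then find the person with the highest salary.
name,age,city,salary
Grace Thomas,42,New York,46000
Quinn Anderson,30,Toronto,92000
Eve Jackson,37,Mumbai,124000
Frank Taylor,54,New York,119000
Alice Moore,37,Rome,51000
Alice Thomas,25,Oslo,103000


Filter: age > 35
Sort by: salary (descending)

Filtered records (4):
  Eve Jackson, age 37, salary $124000
  Frank Taylor, age 54, salary $119000
  Alice Moore, age 37, salary $51000
  Grace Thomas, age 42, salary $46000

Highest salary: Eve Jackson ($124000)

Eve Jackson


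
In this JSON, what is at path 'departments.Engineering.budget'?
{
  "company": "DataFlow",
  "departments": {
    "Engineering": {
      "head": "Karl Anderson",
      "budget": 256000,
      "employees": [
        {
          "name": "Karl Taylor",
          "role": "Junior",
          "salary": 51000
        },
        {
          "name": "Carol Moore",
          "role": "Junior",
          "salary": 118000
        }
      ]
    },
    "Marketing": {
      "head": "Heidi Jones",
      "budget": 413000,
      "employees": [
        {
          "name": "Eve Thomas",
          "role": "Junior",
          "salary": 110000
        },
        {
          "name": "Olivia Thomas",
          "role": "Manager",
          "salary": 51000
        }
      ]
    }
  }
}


Path: departments.Engineering.budget

Navigate:
  -> departments
  -> Engineering
  -> budget = 256000

256000


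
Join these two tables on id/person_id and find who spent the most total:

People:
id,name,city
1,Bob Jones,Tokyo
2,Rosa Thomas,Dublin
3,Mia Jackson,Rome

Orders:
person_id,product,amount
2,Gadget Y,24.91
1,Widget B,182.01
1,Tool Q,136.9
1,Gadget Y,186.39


Join on: people.id = orders.person_id

Joined rows:
  Rosa Thomas (Dublin) bought Gadget Y for $24.91
  Bob Jones (Tokyo) bought Widget B for $182.01
  Bob Jones (Tokyo) bought Tool Q for $136.9
  Bob Jones (Tokyo) bought Gadget Y for $186.39

Total per person:
  Bob Jones: $505.30
  Rosa Thomas: $24.91

Top spender: Bob Jones ($505.30)

Bob Jones ($505.30)


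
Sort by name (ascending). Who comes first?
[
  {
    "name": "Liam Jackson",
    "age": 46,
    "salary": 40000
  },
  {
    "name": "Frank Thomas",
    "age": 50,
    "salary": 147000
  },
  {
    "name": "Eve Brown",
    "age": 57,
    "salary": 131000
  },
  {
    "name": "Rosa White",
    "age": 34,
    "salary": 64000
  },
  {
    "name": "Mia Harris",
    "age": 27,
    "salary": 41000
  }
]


Sort by: name (ascending)

Sorted order:
  1. Eve Brown (name = Eve Brown)
  2. Frank Thomas (name = Frank Thomas)
  3. Liam Jackson (name = Liam Jackson)
  4. Mia Harris (name = Mia Harris)
  5. Rosa White (name = Rosa White)

First: Eve Brown

Eve Brown


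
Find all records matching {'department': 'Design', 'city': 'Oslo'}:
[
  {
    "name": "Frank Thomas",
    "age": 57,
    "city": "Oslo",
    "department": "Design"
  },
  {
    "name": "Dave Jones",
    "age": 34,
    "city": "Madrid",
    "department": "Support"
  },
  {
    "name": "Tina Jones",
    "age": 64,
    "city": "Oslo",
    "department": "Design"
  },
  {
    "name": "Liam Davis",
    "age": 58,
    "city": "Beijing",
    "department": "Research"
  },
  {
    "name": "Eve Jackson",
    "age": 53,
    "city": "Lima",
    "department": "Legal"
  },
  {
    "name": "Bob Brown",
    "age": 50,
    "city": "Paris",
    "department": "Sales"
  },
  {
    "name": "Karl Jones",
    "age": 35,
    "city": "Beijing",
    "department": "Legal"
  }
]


Search criteria: {'department': 'Design', 'city': 'Oslo'}

Checking 7 records:
  Frank Thomas: {department: Design, city: Oslo} <-- MATCH
  Dave Jones: {department: Support, city: Madrid}
  Tina Jones: {department: Design, city: Oslo} <-- MATCH
  Liam Davis: {department: Research, city: Beijing}
  Eve Jackson: {department: Legal, city: Lima}
  Bob Brown: {department: Sales, city: Paris}
  Karl Jones: {department: Legal, city: Beijing}

Matches: ["Frank Thomas", "Tina Jones"]

["Frank Thomas", "Tina Jones"]


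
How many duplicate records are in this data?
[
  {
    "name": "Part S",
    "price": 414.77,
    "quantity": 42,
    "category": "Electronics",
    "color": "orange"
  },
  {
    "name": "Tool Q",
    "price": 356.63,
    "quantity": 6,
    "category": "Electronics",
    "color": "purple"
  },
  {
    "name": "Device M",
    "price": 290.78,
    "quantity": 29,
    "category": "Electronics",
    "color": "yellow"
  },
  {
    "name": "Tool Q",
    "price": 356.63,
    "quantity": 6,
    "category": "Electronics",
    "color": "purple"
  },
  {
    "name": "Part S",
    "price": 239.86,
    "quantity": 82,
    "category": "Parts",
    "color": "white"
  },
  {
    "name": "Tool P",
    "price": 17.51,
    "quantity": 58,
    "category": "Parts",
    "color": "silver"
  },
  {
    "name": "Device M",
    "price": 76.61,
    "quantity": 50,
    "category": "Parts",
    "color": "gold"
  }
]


Checking 7 records for duplicates:

  Row 1: Part S ($414.77, qty 42)
  Row 2: Tool Q ($356.63, qty 6)
  Row 3: Device M ($290.78, qty 29)
  Row 4: Tool Q ($356.63, qty 6) <-- DUPLICATE
  Row 5: Part S ($239.86, qty 82)
  Row 6: Tool P ($17.51, qty 58)
  Row 7: Device M ($76.61, qty 50)

Duplicates found: 1
Unique records: 6

1 duplicates, 6 unique


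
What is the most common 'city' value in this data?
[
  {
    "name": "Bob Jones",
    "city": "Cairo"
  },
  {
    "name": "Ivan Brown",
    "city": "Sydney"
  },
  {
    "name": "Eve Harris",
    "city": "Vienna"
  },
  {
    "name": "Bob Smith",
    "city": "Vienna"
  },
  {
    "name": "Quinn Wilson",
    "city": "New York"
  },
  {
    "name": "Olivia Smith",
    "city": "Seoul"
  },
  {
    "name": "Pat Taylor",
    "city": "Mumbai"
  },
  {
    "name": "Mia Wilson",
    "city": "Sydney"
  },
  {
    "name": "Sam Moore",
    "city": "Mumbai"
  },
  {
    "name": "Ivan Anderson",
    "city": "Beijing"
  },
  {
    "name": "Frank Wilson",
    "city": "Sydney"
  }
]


Counting 'city' values across 11 records:

  Sydney: 3 ###
  Vienna: 2 ##
  Mumbai: 2 ##
  Cairo: 1 #
  New York: 1 #
  Seoul: 1 #
  Beijing: 1 #

Most common: Sydney (3 times)

Sydney (3 times)


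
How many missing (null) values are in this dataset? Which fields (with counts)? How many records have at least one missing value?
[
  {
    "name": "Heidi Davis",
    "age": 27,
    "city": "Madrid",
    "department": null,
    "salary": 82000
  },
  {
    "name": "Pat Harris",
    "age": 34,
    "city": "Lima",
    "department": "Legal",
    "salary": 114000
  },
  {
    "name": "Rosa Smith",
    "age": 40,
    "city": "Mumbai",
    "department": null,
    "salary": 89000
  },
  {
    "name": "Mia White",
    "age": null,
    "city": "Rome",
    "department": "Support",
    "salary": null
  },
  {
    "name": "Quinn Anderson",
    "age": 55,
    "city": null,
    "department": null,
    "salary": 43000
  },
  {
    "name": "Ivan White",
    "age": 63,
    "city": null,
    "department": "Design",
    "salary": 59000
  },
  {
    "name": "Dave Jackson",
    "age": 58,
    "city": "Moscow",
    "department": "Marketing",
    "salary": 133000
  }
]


Checking for missing (null) values in 7 records:

  Heidi Davis: department
  Pat Harris: complete
  Rosa Smith: department
  Mia White: age, salary
  Quinn Anderson: city, department
  Ivan White: city
  Dave Jackson: complete

Per field:
  name: 0 missing
  age: 1 missing
  city: 2 missing
  department: 3 missing
  salary: 1 missing

Total missing values: 7
Records with any missing: 5

7 missing values (age: 1, city: 2, department: 3, salary: 1); 5 incomplete records


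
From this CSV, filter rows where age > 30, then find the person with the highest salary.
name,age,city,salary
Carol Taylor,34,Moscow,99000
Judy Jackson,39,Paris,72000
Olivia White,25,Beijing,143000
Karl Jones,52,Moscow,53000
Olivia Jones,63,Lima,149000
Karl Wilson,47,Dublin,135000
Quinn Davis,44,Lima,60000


Filter: age > 30
Sort by: salary (descending)

Filtered records (6):
  Olivia Jones, age 63, salary $149000
  Karl Wilson, age 47, salary $135000
  Carol Taylor, age 34, salary $99000
  Judy Jackson, age 39, salary $72000
  Quinn Davis, age 44, salary $60000
  Karl Jones, age 52, salary $53000

Highest salary: Olivia Jones ($149000)

Olivia Jones


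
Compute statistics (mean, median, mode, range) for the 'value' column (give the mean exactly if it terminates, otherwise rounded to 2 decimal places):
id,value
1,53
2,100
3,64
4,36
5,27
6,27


Data: [53, 100, 64, 36, 27, 27]
Count: 6
Sum: 307
Mean: 307/6 ≈ 51.17 (rounded to 2 decimal places)
Sorted: [27, 27, 36, 53, 64, 100]
Median: 44.5
Mode: 27 (2 times)
Range: 100 - 27 = 73
Min: 27, Max: 100

mean≈51.17, median=44.5, mode=27, range=73


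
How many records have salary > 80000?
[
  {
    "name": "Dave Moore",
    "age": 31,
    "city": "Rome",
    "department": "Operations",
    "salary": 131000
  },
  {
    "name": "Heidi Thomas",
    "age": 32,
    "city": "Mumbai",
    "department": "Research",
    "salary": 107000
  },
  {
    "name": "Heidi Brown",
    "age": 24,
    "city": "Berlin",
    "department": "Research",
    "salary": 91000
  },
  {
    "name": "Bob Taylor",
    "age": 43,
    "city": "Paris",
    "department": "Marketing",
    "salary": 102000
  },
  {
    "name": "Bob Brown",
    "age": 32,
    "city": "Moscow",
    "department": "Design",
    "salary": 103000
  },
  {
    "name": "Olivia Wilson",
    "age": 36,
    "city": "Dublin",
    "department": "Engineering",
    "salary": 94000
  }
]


Data: 6 records
Condition: salary > 80000

Checking each record:
  Dave Moore: 131000 MATCH
  Heidi Thomas: 107000 MATCH
  Heidi Brown: 91000 MATCH
  Bob Taylor: 102000 MATCH
  Bob Brown: 103000 MATCH
  Olivia Wilson: 94000 MATCH

Count: 6

6


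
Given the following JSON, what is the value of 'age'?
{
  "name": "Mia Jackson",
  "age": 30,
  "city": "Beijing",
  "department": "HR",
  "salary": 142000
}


Looking up field 'age'
Value: 30

30


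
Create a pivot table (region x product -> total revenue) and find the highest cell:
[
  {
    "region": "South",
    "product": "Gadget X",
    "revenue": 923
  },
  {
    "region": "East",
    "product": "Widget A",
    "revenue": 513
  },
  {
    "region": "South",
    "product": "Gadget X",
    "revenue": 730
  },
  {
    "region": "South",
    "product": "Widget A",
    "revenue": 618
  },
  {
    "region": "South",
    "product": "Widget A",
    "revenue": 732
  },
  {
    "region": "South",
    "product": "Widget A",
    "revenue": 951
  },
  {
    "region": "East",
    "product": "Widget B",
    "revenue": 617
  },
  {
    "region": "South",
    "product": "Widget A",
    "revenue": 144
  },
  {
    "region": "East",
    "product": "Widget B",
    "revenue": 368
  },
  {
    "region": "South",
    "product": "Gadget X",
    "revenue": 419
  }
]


Pivot: region (rows) x product (columns) -> total revenue

     Gadget X      Widget A      Widget B    
East             0           513           985  
South         2072          2445             0  

Highest: South / Widget A = $2445

South / Widget A = $2445


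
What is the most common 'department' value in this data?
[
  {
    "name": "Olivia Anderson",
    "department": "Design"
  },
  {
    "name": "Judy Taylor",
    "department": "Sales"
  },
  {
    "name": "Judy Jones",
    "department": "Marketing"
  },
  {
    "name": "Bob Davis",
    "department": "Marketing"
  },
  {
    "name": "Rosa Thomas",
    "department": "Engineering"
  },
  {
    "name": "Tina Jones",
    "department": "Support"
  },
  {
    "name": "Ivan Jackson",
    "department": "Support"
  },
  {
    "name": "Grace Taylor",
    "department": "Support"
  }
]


Counting 'department' values across 8 records:

  Support: 3 ###
  Marketing: 2 ##
  Design: 1 #
  Sales: 1 #
  Engineering: 1 #

Most common: Support (3 times)

Support (3 times)


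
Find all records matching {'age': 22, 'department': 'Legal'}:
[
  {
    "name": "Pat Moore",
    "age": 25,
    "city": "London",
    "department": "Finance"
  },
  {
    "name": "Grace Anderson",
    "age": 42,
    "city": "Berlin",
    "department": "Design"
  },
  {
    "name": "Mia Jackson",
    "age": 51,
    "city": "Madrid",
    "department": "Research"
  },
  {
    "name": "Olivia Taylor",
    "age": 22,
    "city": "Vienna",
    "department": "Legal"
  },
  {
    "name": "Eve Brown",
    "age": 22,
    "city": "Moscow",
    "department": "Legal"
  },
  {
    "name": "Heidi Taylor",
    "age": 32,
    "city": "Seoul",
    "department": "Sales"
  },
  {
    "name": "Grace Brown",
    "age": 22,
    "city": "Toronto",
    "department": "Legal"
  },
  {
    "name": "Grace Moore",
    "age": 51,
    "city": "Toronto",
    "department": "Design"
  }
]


Search criteria: {'age': 22, 'department': 'Legal'}

Checking 8 records:
  Pat Moore: {age: 25, department: Finance}
  Grace Anderson: {age: 42, department: Design}
  Mia Jackson: {age: 51, department: Research}
  Olivia Taylor: {age: 22, department: Legal} <-- MATCH
  Eve Brown: {age: 22, department: Legal} <-- MATCH
  Heidi Taylor: {age: 32, department: Sales}
  Grace Brown: {age: 22, department: Legal} <-- MATCH
  Grace Moore: {age: 51, department: Design}

Matches: ["Olivia Taylor", "Eve Brown", "Grace Brown"]

["Olivia Taylor", "Eve Brown", "Grace Brown"]


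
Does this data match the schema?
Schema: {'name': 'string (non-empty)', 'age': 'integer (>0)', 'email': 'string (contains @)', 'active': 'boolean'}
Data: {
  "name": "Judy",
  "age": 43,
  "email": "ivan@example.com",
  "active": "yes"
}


Validating each field against schema:
  name: OK (non-empty string)
  age: OK (positive integer)
  email: OK (string with @)
  active: FAIL ("yes" is not a boolean)

Result: INVALID (1 error: active)

INVALID (1 error: active)


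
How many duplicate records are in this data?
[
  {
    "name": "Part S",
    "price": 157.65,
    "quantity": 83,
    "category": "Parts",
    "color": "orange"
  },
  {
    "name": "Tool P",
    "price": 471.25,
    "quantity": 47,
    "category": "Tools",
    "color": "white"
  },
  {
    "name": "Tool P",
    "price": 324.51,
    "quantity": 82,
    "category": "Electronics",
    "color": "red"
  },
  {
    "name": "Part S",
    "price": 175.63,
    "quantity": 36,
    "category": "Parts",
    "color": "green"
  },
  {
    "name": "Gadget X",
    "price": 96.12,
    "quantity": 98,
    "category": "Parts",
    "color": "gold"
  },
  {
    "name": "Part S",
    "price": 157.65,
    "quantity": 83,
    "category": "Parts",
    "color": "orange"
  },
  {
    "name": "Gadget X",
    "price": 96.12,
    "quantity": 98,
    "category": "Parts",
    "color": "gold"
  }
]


Checking 7 records for duplicates:

  Row 1: Part S ($157.65, qty 83)
  Row 2: Tool P ($471.25, qty 47)
  Row 3: Tool P ($324.51, qty 82)
  Row 4: Part S ($175.63, qty 36)
  Row 5: Gadget X ($96.12, qty 98)
  Row 6: Part S ($157.65, qty 83) <-- DUPLICATE
  Row 7: Gadget X ($96.12, qty 98) <-- DUPLICATE

Duplicates found: 2
Unique records: 5

2 duplicates, 5 unique


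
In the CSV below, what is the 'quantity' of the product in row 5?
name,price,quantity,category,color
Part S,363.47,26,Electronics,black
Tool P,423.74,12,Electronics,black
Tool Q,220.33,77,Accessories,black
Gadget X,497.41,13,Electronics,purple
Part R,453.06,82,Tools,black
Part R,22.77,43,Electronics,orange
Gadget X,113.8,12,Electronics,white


Query: Row 5 ('Part R'), column 'quantity'
Value: 82

82


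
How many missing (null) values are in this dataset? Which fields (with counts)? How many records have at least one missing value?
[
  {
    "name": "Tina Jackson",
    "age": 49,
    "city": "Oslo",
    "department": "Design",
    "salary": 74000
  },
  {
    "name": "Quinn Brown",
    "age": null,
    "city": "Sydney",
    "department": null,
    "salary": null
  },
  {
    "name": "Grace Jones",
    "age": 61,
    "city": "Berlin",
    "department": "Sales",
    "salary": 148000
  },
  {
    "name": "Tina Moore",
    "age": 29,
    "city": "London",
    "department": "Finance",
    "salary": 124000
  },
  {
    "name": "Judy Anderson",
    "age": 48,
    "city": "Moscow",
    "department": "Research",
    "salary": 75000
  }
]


Checking for missing (null) values in 5 records:

  Tina Jackson: complete
  Quinn Brown: age, department, salary
  Grace Jones: complete
  Tina Moore: complete
  Judy Anderson: complete

Per field:
  name: 0 missing
  age: 1 missing
  city: 0 missing
  department: 1 missing
  salary: 1 missing

Total missing values: 3
Records with any missing: 1

3 missing values (age: 1, department: 1, salary: 1); 1 incomplete records


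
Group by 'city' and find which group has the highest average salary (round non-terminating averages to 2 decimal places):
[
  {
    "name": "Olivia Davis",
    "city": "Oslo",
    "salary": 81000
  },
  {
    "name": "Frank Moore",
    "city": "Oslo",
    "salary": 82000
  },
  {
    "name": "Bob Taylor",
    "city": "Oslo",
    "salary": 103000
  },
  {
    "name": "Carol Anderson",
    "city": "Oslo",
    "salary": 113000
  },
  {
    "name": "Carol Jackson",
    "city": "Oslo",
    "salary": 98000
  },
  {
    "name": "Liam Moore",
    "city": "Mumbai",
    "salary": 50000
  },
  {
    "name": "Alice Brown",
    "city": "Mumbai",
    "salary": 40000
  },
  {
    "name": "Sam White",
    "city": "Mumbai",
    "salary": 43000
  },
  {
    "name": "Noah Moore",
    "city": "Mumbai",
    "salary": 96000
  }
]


Group by: city

Groups:
  Mumbai: 4 people, avg salary = 229000/4 = $57250
  Oslo: 5 people, avg salary = 477000/5 = $95400

Highest average salary: Oslo ($95400)

Oslo ($95400)


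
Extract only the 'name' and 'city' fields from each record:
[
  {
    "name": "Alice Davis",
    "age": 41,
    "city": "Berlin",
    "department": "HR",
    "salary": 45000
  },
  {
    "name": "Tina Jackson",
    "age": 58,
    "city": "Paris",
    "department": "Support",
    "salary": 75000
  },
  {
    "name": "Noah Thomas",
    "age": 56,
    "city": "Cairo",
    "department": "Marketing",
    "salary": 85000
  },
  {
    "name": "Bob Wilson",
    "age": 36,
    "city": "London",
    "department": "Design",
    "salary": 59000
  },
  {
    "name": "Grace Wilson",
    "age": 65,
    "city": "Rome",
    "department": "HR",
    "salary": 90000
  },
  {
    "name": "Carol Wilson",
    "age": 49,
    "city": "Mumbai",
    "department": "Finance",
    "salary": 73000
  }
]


Original: 6 records with fields: name, age, city, department, salary
Keep: ['name', 'city']
Drop: ['age', 'department', 'salary']
Result: 6 records, 2 fields each

[
  {
    "name": "Alice Davis",
    "city": "Berlin"
  },
  {
    "name": "Tina Jackson",
    "city": "Paris"
  },
  {
    "name": "Noah Thomas",
    "city": "Cairo"
  },
  {
    "name": "Bob Wilson",
    "city": "London"
  },
  {
    "name": "Grace Wilson",
    "city": "Rome"
  },
  {
    "name": "Carol Wilson",
    "city": "Mumbai"
  }
]


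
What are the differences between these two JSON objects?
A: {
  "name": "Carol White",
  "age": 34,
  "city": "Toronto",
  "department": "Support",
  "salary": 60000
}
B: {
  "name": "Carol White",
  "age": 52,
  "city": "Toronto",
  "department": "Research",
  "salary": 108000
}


Comparing each field (in key order):
  name: same
  age: DIFFERENT
  city: same
  department: DIFFERENT
  salary: DIFFERENT
Differences:
  age: 34 -> 52
  department: Support -> Research
  salary: 60000 -> 108000

3 field(s) changed

3 changes: age, department, salary


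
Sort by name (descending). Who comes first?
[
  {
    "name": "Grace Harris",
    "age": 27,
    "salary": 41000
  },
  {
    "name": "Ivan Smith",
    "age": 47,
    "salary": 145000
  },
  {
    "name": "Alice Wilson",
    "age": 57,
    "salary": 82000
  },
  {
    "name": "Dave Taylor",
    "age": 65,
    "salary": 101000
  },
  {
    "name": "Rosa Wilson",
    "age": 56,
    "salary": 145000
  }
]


Sort by: name (descending)

Sorted order:
  1. Rosa Wilson (name = Rosa Wilson)
  2. Ivan Smith (name = Ivan Smith)
  3. Grace Harris (name = Grace Harris)
  4. Dave Taylor (name = Dave Taylor)
  5. Alice Wilson (name = Alice Wilson)

First: Rosa Wilson

Rosa Wilson


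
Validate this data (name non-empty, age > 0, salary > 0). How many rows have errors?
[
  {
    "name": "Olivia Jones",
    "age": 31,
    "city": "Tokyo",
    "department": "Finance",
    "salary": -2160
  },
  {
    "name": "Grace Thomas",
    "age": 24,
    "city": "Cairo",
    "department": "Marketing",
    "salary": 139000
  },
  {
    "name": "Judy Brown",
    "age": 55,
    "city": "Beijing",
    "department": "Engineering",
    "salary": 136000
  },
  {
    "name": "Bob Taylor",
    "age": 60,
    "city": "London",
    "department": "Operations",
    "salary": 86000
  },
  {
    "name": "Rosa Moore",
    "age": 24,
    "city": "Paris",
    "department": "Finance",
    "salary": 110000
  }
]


Validating 5 records:
Rules: name non-empty, age > 0, salary > 0

  Row 1 (Olivia Jones): negative salary: -2160
  Row 2 (Grace Thomas): OK
  Row 3 (Judy Brown): OK
  Row 4 (Bob Taylor): OK
  Row 5 (Rosa Moore): OK

Total errors: 1

1 errors


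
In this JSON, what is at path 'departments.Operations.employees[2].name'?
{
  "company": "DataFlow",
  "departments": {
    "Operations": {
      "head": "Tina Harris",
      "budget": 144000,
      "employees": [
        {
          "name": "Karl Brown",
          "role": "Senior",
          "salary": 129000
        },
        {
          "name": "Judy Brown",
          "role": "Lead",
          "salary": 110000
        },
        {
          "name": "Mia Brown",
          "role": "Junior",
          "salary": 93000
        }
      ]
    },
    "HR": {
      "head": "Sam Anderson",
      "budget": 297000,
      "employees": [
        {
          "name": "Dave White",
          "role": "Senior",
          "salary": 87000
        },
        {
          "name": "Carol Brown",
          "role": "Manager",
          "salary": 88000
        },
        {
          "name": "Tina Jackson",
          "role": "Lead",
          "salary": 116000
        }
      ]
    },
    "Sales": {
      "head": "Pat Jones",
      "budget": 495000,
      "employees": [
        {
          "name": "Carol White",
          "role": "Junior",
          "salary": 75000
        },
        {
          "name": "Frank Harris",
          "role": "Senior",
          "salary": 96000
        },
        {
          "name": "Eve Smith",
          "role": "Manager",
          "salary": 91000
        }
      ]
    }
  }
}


Path: departments.Operations.employees[2].name

Navigate:
  -> departments
  -> Operations
  -> employees[2].name = 'Mia Brown'

Mia Brown


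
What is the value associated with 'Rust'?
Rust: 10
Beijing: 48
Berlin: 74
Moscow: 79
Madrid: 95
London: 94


Looking up key 'Rust'
Value: 10

10


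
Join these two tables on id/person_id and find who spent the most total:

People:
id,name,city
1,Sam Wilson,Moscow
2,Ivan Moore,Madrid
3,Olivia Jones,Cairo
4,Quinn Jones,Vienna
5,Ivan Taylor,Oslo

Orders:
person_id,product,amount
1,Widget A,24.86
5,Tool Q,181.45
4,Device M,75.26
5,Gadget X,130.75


Join on: people.id = orders.person_id

Joined rows:
  Sam Wilson (Moscow) bought Widget A for $24.86
  Ivan Taylor (Oslo) bought Tool Q for $181.45
  Quinn Jones (Vienna) bought Device M for $75.26
  Ivan Taylor (Oslo) bought Gadget X for $130.75

Total per person:
  Ivan Taylor: $312.20
  Quinn Jones: $75.26
  Sam Wilson: $24.86

Top spender: Ivan Taylor ($312.20)

Ivan Taylor ($312.20)


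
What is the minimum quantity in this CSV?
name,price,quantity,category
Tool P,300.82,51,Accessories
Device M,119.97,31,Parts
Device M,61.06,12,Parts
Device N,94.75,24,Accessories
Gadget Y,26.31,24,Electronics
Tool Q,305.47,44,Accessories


Computing minimum quantity:
Values: [51, 31, 12, 24, 24, 44]
Min = 12

12


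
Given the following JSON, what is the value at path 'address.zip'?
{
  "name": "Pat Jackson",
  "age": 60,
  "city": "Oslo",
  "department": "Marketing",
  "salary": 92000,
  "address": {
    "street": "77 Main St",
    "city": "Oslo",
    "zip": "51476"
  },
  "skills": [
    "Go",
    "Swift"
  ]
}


Query: address.zip
Path: address -> zip
Value: 51476

51476


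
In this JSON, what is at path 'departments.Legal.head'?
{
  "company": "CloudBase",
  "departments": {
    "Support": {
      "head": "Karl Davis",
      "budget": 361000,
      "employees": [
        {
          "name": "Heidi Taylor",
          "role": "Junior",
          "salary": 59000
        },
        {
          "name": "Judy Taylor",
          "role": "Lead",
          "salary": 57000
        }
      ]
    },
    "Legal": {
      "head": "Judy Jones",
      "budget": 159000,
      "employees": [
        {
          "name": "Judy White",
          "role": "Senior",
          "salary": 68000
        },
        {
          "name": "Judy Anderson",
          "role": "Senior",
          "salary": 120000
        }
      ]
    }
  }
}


Path: departments.Legal.head

Navigate:
  -> departments
  -> Legal
  -> head = 'Judy Jones'

Judy Jones


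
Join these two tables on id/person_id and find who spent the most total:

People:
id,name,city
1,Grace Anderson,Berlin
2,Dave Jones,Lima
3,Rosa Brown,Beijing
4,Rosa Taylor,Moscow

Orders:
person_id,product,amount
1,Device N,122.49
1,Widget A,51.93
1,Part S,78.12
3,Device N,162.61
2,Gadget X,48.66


Join on: people.id = orders.person_id

Joined rows:
  Grace Anderson (Berlin) bought Device N for $122.49
  Grace Anderson (Berlin) bought Widget A for $51.93
  Grace Anderson (Berlin) bought Part S for $78.12
  Rosa Brown (Beijing) bought Device N for $162.61
  Dave Jones (Lima) bought Gadget X for $48.66

Total per person:
  Grace Anderson: $252.54
  Rosa Brown: $162.61
  Dave Jones: $48.66

Top spender: Grace Anderson ($252.54)

Grace Anderson ($252.54)


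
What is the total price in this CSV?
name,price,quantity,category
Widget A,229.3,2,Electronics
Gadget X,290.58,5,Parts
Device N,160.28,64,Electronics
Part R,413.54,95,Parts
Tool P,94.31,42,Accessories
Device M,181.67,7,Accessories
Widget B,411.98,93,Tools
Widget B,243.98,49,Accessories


Computing total price:
Values: [229.3, 290.58, 160.28, 413.54, 94.31, 181.67, 411.98, 243.98]
Sum = 2025.64

2025.64


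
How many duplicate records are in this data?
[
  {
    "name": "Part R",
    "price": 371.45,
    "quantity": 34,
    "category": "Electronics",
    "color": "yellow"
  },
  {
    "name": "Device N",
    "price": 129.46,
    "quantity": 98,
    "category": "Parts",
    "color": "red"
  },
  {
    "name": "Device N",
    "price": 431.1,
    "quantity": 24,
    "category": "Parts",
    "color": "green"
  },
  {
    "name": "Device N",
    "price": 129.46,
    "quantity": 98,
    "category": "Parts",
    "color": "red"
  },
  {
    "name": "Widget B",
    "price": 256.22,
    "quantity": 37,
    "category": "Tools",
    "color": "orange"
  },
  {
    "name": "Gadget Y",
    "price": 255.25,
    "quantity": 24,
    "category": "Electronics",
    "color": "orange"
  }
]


Checking 6 records for duplicates:

  Row 1: Part R ($371.45, qty 34)
  Row 2: Device N ($129.46, qty 98)
  Row 3: Device N ($431.1, qty 24)
  Row 4: Device N ($129.46, qty 98) <-- DUPLICATE
  Row 5: Widget B ($256.22, qty 37)
  Row 6: Gadget Y ($255.25, qty 24)

Duplicates found: 1
Unique records: 5

1 duplicates, 5 unique
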